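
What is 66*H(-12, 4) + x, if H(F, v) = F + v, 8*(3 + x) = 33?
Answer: -4215/8 ≈ -526.88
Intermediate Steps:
x = 9/8 (x = -3 + (1/8)*33 = -3 + 33/8 = 9/8 ≈ 1.1250)
66*H(-12, 4) + x = 66*(-12 + 4) + 9/8 = 66*(-8) + 9/8 = -528 + 9/8 = -4215/8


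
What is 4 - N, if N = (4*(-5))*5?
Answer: 104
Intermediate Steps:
N = -100 (N = -20*5 = -100)
4 - N = 4 - 1*(-100) = 4 + 100 = 104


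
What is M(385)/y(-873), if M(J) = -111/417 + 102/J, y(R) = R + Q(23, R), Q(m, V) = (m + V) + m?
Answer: 67/90975500 ≈ 7.3646e-7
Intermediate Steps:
Q(m, V) = V + 2*m (Q(m, V) = (V + m) + m = V + 2*m)
y(R) = 46 + 2*R (y(R) = R + (R + 2*23) = R + (R + 46) = R + (46 + R) = 46 + 2*R)
M(J) = -37/139 + 102/J (M(J) = -111*1/417 + 102/J = -37/139 + 102/J)
M(385)/y(-873) = (-37/139 + 102/385)/(46 + 2*(-873)) = (-37/139 + 102*(1/385))/(46 - 1746) = (-37/139 + 102/385)/(-1700) = -67/53515*(-1/1700) = 67/90975500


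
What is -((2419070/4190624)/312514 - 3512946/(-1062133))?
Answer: -2300328681347766283/695499913405286944 ≈ -3.3074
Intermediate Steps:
-((2419070/4190624)/312514 - 3512946/(-1062133)) = -((2419070*(1/4190624))*(1/312514) - 3512946*(-1/1062133)) = -((1209535/2095312)*(1/312514) + 3512946/1062133) = -(1209535/654814334368 + 3512946/1062133) = -1*2300328681347766283/695499913405286944 = -2300328681347766283/695499913405286944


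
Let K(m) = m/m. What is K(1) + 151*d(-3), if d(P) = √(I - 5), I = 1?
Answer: 1 + 302*I ≈ 1.0 + 302.0*I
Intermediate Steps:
K(m) = 1
d(P) = 2*I (d(P) = √(1 - 5) = √(-4) = 2*I)
K(1) + 151*d(-3) = 1 + 151*(2*I) = 1 + 302*I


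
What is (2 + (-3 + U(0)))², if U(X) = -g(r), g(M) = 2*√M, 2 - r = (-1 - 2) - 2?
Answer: 29 + 4*√7 ≈ 39.583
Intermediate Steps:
r = 7 (r = 2 - ((-1 - 2) - 2) = 2 - (-3 - 2) = 2 - 1*(-5) = 2 + 5 = 7)
U(X) = -2*√7
(2 + (-3 + U(0)))² = (2 + (-3 - 2*√7))² = (-1 - 2*√7)²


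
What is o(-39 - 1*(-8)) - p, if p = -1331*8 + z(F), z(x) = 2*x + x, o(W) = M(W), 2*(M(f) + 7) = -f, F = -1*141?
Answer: 22159/2 ≈ 11080.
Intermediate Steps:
F = -141
M(f) = -7 - f/2 (M(f) = -7 + (-f)/2 = -7 - f/2)
o(W) = -7 - W/2
z(x) = 3*x
p = -11071 (p = -1331*8 + 3*(-141) = -10648 - 423 = -11071)
o(-39 - 1*(-8)) - p = (-7 - (-39 - 1*(-8))/2) - 1*(-11071) = (-7 - (-39 + 8)/2) + 11071 = (-7 - 1/2*(-31)) + 11071 = (-7 + 31/2) + 11071 = 17/2 + 11071 = 22159/2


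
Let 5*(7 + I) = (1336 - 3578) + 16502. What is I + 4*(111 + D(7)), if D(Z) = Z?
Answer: 3317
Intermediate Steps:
I = 2845 (I = -7 + ((1336 - 3578) + 16502)/5 = -7 + (-2242 + 16502)/5 = -7 + (1/5)*14260 = -7 + 2852 = 2845)
I + 4*(111 + D(7)) = 2845 + 4*(111 + 7) = 2845 + 4*118 = 2845 + 472 = 3317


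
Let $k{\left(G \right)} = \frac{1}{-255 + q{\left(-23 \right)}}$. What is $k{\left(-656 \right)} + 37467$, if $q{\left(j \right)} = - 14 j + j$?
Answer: $\frac{1648549}{44} \approx 37467.0$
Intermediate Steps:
$q{\left(j \right)} = - 13 j$
$k{\left(G \right)} = \frac{1}{44}$ ($k{\left(G \right)} = \frac{1}{-255 - -299} = \frac{1}{-255 + 299} = \frac{1}{44}$)
$k{\left(-656 \right)} + 37467 = \frac{1}{44} + 37467 = \frac{1648549}{44}$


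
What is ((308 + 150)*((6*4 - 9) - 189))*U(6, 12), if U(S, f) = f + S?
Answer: -1434456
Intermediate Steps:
U(S, f) = S + f
((308 + 150)*((6*4 - 9) - 189))*U(6, 12) = ((308 + 150)*((6*4 - 9) - 189))*(6 + 12) = (458*((24 - 9) - 189))*18 = (458*(15 - 189))*18 = (458*(-174))*18 = -79692*18 = -1434456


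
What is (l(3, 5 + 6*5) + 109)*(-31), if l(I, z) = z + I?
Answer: -4557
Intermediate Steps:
l(I, z) = I + z
(l(3, 5 + 6*5) + 109)*(-31) = ((3 + (5 + 6*5)) + 109)*(-31) = ((3 + (5 + 30)) + 109)*(-31) = ((3 + 35) + 109)*(-31) = (38 + 109)*(-31) = 147*(-31) = -4557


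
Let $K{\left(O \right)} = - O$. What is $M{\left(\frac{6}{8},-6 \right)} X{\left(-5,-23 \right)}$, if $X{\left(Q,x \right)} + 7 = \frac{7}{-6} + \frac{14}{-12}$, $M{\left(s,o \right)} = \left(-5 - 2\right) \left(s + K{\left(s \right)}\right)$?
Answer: $0$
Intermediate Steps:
$M{\left(s,o \right)} = 0$ ($M{\left(s,o \right)} = \left(-5 - 2\right) \left(s - s\right) = \left(-7\right) 0 = 0$)
$X{\left(Q,x \right)} = - \frac{28}{3}$ ($X{\left(Q,x \right)} = -7 + \left(\frac{7}{-6} + \frac{14}{-12}\right) = -7 + \left(7 \left(- \frac{1}{6}\right) + 14 \left(- \frac{1}{12}\right)\right) = -7 - \frac{7}{3} = - \frac{28}{3}$)
$M{\left(\frac{6}{8},-6 \right)} X{\left(-5,-23 \right)} = 0 \left(- \frac{28}{3}\right) = 0$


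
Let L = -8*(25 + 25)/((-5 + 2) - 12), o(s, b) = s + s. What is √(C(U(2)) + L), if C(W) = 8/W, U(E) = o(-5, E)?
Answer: 2*√1455/15 ≈ 5.0859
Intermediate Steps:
o(s, b) = 2*s
U(E) = -10 (U(E) = 2*(-5) = -10)
L = 80/3 (L = -400/(-3 - 12) = -400/(-15) = -400*(-1)/15 = -8*(-10/3) = 80/3 ≈ 26.667)
√(C(U(2)) + L) = √(8/(-10) + 80/3) = √(8*(-⅒) + 80/3) = √(-⅘ + 80/3) = √(388/15) = 2*√1455/15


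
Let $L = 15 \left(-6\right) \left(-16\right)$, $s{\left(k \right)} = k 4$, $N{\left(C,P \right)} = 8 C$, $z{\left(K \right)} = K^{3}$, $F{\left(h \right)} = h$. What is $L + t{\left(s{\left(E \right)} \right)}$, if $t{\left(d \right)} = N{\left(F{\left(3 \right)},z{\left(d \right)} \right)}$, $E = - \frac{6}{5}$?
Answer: $1464$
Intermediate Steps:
$E = - \frac{6}{5}$ ($E = \left(-6\right) \frac{1}{5} = - \frac{6}{5} \approx -1.2$)
$s{\left(k \right)} = 4 k$
$t{\left(d \right)} = 24$ ($t{\left(d \right)} = 8 \cdot 3 = 24$)
$L = 1440$ ($L = \left(-90\right) \left(-16\right) = 1440$)
$L + t{\left(s{\left(E \right)} \right)} = 1440 + 24 = 1464$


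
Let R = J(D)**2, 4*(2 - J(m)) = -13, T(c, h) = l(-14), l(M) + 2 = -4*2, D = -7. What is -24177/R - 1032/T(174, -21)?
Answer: -568868/735 ≈ -773.97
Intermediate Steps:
l(M) = -10 (l(M) = -2 - 4*2 = -2 - 8 = -10)
T(c, h) = -10
J(m) = 21/4 (J(m) = 2 - 1/4*(-13) = 2 + 13/4 = 21/4)
R = 441/16 (R = (21/4)**2 = 441/16 ≈ 27.563)
-24177/R - 1032/T(174, -21) = -24177/441/16 - 1032/(-10) = -24177*16/441 - 1032*(-1/10) = -128944/147 + 516/5 = -568868/735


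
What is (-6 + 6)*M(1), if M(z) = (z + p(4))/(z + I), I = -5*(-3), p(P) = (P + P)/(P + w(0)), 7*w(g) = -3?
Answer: 0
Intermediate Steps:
w(g) = -3/7 (w(g) = (1/7)*(-3) = -3/7)
p(P) = 2*P/(-3/7 + P) (p(P) = (P + P)/(P - 3/7) = (2*P)/(-3/7 + P) = 2*P/(-3/7 + P))
I = 15
M(z) = (56/25 + z)/(15 + z) (M(z) = (z + 14*4/(-3 + 7*4))/(z + 15) = (z + 14*4/(-3 + 28))/(15 + z) = (z + 14*4/25)/(15 + z) = (z + 14*4*(1/25))/(15 + z) = (z + 56/25)/(15 + z) = (56/25 + z)/(15 + z))
(-6 + 6)*M(1) = (-6 + 6)*((56/25 + 1)/(15 + 1)) = 0*((81/25)/16) = 0*((1/16)*(81/25)) = 0*(81/400) = 0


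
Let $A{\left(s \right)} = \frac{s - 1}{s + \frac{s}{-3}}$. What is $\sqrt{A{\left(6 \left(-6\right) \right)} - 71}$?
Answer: $\frac{i \sqrt{10002}}{12} \approx 8.3342 i$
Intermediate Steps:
$A{\left(s \right)} = \frac{3 \left(-1 + s\right)}{2 s}$ ($A{\left(s \right)} = \frac{-1 + s}{s + s \left(- \frac{1}{3}\right)} = \frac{-1 + s}{s - \frac{s}{3}} = \frac{-1 + s}{\frac{2}{3} s} = \left(-1 + s\right) \frac{3}{2 s} = \frac{3 \left(-1 + s\right)}{2 s}$)
$\sqrt{A{\left(6 \left(-6\right) \right)} - 71} = \sqrt{\frac{3 \left(-1 + 6 \left(-6\right)\right)}{2 \cdot 6 \left(-6\right)} - 71} = \sqrt{\frac{3 \left(-1 - 36\right)}{2 \left(-36\right)} - 71} = \sqrt{\frac{3}{2} \left(- \frac{1}{36}\right) \left(-37\right) - 71} = \sqrt{\frac{37}{24} - 71} = \sqrt{- \frac{1667}{24}} = \frac{i \sqrt{10002}}{12}$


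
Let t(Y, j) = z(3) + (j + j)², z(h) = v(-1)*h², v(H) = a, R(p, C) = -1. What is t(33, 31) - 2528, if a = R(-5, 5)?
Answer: 1307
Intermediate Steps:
a = -1
v(H) = -1
z(h) = -h²
t(Y, j) = -9 + 4*j² (t(Y, j) = -1*3² + (j + j)² = -1*9 + (2*j)² = -9 + 4*j²)
t(33, 31) - 2528 = (-9 + 4*31²) - 2528 = (-9 + 4*961) - 2528 = (-9 + 3844) - 2528 = 3835 - 2528 = 1307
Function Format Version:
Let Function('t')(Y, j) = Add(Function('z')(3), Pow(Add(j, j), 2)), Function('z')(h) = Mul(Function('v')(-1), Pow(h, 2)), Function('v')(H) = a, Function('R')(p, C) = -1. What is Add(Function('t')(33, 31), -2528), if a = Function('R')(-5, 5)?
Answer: 1307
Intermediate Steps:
a = -1
Function('v')(H) = -1
Function('z')(h) = Mul(-1, Pow(h, 2))
Function('t')(Y, j) = Add(-9, Mul(4, Pow(j, 2))) (Function('t')(Y, j) = Add(Mul(-1, Pow(3, 2)), Pow(Add(j, j), 2)) = Add(Mul(-1, 9), Pow(Mul(2, j), 2)) = Add(-9, Mul(4, Pow(j, 2))))
Add(Function('t')(33, 31), -2528) = Add(Add(-9, Mul(4, Pow(31, 2))), -2528) = Add(Add(-9, Mul(4, 961)), -2528) = Add(Add(-9, 3844), -2528) = Add(3835, -2528) = 1307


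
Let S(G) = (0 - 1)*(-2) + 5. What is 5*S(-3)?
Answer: 35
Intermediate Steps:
S(G) = 7 (S(G) = -1*(-2) + 5 = 2 + 5 = 7)
5*S(-3) = 5*7 = 35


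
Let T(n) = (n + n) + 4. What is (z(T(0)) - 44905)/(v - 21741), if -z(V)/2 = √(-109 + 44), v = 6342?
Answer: 44905/15399 + 2*I*√65/15399 ≈ 2.9161 + 0.0010471*I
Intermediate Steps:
T(n) = 4 + 2*n (T(n) = 2*n + 4 = 4 + 2*n)
z(V) = -2*I*√65 (z(V) = -2*√(-109 + 44) = -2*I*√65)
(z(T(0)) - 44905)/(v - 21741) = (-2*I*√65 - 44905)/(6342 - 21741) = (-44905 - 2*I*√65)/(-15399) = (-44905 - 2*I*√65)*(-1/15399) = 44905/15399 + 2*I*√65/15399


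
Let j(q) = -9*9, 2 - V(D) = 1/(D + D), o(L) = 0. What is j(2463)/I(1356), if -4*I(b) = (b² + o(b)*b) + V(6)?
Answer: 3888/22064855 ≈ 0.00017621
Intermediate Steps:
V(D) = 2 - 1/(2*D) (V(D) = 2 - 1/(D + D) = 2 - 1/(2*D))
j(q) = -81
I(b) = -23/48 - b²/4 (I(b) = -((b² + 0*b) + (2 - ½/6))/4 = -((b² + 0) + (2 - ½*⅙))/4 = -(b² + (2 - 1/12))/4 = -(b² + 23/12)/4 = -(23/12 + b²)/4 = -23/48 - b²/4)
j(2463)/I(1356) = -81/(-23/48 - ¼*1356²) = -81/(-23/48 - ¼*1838736) = -81/(-23/48 - 459684) = -81/(-22064855/48) = -81*(-48/22064855) = 3888/22064855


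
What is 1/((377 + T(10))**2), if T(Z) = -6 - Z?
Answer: 1/130321 ≈ 7.6734e-6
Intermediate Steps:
1/((377 + T(10))**2) = 1/((377 + (-6 - 1*10))**2) = 1/((377 + (-6 - 10))**2) = 1/((377 - 16)**2) = 1/(361**2) = 1/130321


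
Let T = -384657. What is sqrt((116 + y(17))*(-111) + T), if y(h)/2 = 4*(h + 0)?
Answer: 7*I*sqrt(8421) ≈ 642.36*I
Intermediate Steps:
y(h) = 8*h (y(h) = 2*(4*(h + 0)) = 2*(4*h) = 8*h)
sqrt((116 + y(17))*(-111) + T) = sqrt((116 + 8*17)*(-111) - 384657) = sqrt((116 + 136)*(-111) - 384657) = sqrt(252*(-111) - 384657) = sqrt(-27972 - 384657) = sqrt(-412629) = 7*I*sqrt(8421)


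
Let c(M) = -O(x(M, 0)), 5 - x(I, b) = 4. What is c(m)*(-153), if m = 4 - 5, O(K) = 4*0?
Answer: 0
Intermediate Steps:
x(I, b) = 1 (x(I, b) = 5 - 1*4 = 5 - 4 = 1)
O(K) = 0
m = -1
c(M) = 0 (c(M) = -1*0 = 0)
c(m)*(-153) = 0*(-153) = 0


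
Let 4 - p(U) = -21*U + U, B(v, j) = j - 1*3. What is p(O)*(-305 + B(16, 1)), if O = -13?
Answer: 78592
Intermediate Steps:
B(v, j) = -3 + j (B(v, j) = j - 3 = -3 + j)
p(U) = 4 + 20*U (p(U) = 4 - (-21*U + U) = 4 - (-20)*U = 4 + 20*U)
p(O)*(-305 + B(16, 1)) = (4 + 20*(-13))*(-305 + (-3 + 1)) = (4 - 260)*(-305 - 2) = -256*(-307) = 78592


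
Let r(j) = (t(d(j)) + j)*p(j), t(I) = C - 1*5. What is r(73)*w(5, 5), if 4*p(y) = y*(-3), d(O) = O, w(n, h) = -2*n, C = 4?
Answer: 39420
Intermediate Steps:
p(y) = -3*y/4 (p(y) = (y*(-3))/4 = (-3*y)/4 = -3*y/4)
t(I) = -1 (t(I) = 4 - 1*5 = 4 - 5 = -1)
r(j) = -3*j*(-1 + j)/4 (r(j) = (-1 + j)*(-3*j/4) = -3*j*(-1 + j)/4)
r(73)*w(5, 5) = ((3/4)*73*(1 - 1*73))*(-2*5) = ((3/4)*73*(1 - 73))*(-10) = ((3/4)*73*(-72))*(-10) = -3942*(-10) = 39420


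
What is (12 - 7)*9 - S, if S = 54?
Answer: -9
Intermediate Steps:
(12 - 7)*9 - S = (12 - 7)*9 - 1*54 = 5*9 - 54 = 45 - 54 = -9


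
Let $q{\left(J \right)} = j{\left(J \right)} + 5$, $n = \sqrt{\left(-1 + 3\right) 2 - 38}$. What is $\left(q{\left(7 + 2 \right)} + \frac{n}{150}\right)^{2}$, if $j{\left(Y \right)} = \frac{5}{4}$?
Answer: $\frac{3515489}{90000} + \frac{i \sqrt{34}}{12} \approx 39.061 + 0.48591 i$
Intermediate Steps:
$j{\left(Y \right)} = \frac{5}{4}$ ($j{\left(Y \right)} = 5 \cdot \frac{1}{4} = \frac{5}{4}$)
$n = i \sqrt{34}$ ($n = \sqrt{2 \cdot 2 - 38} = \sqrt{4 - 38} = \sqrt{-34} = i \sqrt{34} \approx 5.8309 i$)
$q{\left(J \right)} = \frac{25}{4}$ ($q{\left(J \right)} = \frac{5}{4} + 5 = \frac{25}{4}$)
$\left(q{\left(7 + 2 \right)} + \frac{n}{150}\right)^{2} = \left(\frac{25}{4} + \frac{i \sqrt{34}}{150}\right)^{2}$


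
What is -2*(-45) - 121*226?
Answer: -27256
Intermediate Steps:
-2*(-45) - 121*226 = 90 - 27346 = -27256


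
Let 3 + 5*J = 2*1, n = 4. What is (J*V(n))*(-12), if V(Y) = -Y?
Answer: -48/5 ≈ -9.6000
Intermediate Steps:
J = -⅕ (J = -⅗ + (2*1)/5 = -⅗ + (⅕)*2 = -⅗ + ⅖ = -⅕ ≈ -0.20000)
(J*V(n))*(-12) = -(-1)*4/5*(-12) = -⅕*(-4)*(-12) = (⅘)*(-12) = -48/5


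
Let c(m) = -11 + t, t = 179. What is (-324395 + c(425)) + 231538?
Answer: -92689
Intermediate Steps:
c(m) = 168 (c(m) = -11 + 179 = 168)
(-324395 + c(425)) + 231538 = (-324395 + 168) + 231538 = -324227 + 231538 = -92689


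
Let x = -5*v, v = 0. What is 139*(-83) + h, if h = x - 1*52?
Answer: -11589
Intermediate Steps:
x = 0 (x = -5*0 = 0)
h = -52 (h = 0 - 1*52 = 0 - 52 = -52)
139*(-83) + h = 139*(-83) - 52 = -11537 - 52 = -11589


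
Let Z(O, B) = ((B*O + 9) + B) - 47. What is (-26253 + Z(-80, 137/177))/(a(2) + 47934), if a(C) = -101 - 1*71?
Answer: -212015/384267 ≈ -0.55174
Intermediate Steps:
a(C) = -172 (a(C) = -101 - 71 = -172)
Z(O, B) = -38 + B + B*O (Z(O, B) = ((9 + B*O) + B) - 47 = (9 + B + B*O) - 47 = -38 + B + B*O)
(-26253 + Z(-80, 137/177))/(a(2) + 47934) = (-26253 + (-38 + 137/177 + (137/177)*(-80)))/(-172 + 47934) = (-26253 + (-38 + 137*(1/177) + (137*(1/177))*(-80)))/47762 = (-26253 + (-38 + 137/177 + (137/177)*(-80)))*(1/47762) = (-26253 + (-38 + 137/177 - 10960/177))*(1/47762) = (-26253 - 17549/177)*(1/47762) = -4664330/177*1/47762 = -212015/384267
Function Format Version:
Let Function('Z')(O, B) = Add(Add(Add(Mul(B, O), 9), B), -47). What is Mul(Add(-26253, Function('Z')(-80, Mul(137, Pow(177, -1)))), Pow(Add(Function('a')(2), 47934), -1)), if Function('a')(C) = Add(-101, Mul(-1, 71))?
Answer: Rational(-212015, 384267) ≈ -0.55174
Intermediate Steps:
Function('a')(C) = -172 (Function('a')(C) = Add(-101, -71) = -172)
Function('Z')(O, B) = Add(-38, B, Mul(B, O)) (Function('Z')(O, B) = Add(Add(Add(9, Mul(B, O)), B), -47) = Add(Add(9, B, Mul(B, O)), -47) = Add(-38, B, Mul(B, O)))
Mul(Add(-26253, Function('Z')(-80, Mul(137, Pow(177, -1)))), Pow(Add(Function('a')(2), 47934), -1)) = Mul(Add(-26253, Add(-38, Mul(137, Pow(177, -1)), Mul(Mul(137, Pow(177, -1)), -80))), Pow(Add(-172, 47934), -1)) = Mul(Add(-26253, Add(-38, Mul(137, Rational(1, 177)), Mul(Mul(137, Rational(1, 177)), -80))), Pow(47762, -1)) = Mul(Add(-26253, Add(-38, Rational(137, 177), Mul(Rational(137, 177), -80))), Rational(1, 47762)) = Mul(Add(-26253, Add(-38, Rational(137, 177), Rational(-10960, 177))), Rational(1, 47762)) = Mul(Add(-26253, Rational(-17549, 177)), Rational(1, 47762)) = Mul(Rational(-4664330, 177), Rational(1, 47762)) = Rational(-212015, 384267)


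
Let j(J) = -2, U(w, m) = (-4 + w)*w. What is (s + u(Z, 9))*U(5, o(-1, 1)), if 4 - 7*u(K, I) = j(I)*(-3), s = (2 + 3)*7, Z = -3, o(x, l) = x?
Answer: 1215/7 ≈ 173.57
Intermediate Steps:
U(w, m) = w*(-4 + w)
s = 35 (s = 5*7 = 35)
u(K, I) = -2/7 (u(K, I) = 4/7 - (-2)*(-3)/7 = 4/7 - ⅐*6 = 4/7 - 6/7 = -2/7)
(s + u(Z, 9))*U(5, o(-1, 1)) = (35 - 2/7)*(5*(-4 + 5)) = 243*(5*1)/7 = (243/7)*5 = 1215/7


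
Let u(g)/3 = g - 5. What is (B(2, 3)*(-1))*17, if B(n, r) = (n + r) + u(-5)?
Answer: 425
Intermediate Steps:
u(g) = -15 + 3*g (u(g) = 3*(g - 5) = 3*(-5 + g) = -15 + 3*g)
B(n, r) = -30 + n + r (B(n, r) = (n + r) + (-15 + 3*(-5)) = (n + r) + (-15 - 15) = (n + r) - 30 = -30 + n + r)
(B(2, 3)*(-1))*17 = ((-30 + 2 + 3)*(-1))*17 = -25*(-1)*17 = 25*17 = 425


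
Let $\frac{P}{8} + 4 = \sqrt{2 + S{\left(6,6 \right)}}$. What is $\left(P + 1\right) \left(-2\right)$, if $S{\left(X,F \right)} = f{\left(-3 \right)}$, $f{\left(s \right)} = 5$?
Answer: $62 - 16 \sqrt{7} \approx 19.668$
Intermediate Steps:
$S{\left(X,F \right)} = 5$
$P = -32 + 8 \sqrt{7}$ ($P = -32 + 8 \sqrt{2 + 5} = -32 + 8 \sqrt{7} \approx -10.834$)
$\left(P + 1\right) \left(-2\right) = \left(\left(-32 + 8 \sqrt{7}\right) + 1\right) \left(-2\right) = \left(-31 + 8 \sqrt{7}\right) \left(-2\right) = 62 - 16 \sqrt{7}$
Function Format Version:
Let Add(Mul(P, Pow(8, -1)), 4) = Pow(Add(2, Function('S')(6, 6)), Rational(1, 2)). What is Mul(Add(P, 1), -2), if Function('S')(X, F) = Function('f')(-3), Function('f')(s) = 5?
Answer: Add(62, Mul(-16, Pow(7, Rational(1, 2)))) ≈ 19.668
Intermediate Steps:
Function('S')(X, F) = 5
P = Add(-32, Mul(8, Pow(7, Rational(1, 2)))) (P = Add(-32, Mul(8, Pow(Add(2, 5), Rational(1, 2)))) = Add(-32, Mul(8, Pow(7, Rational(1, 2)))) ≈ -10.834)
Mul(Add(P, 1), -2) = Mul(Add(Add(-32, Mul(8, Pow(7, Rational(1, 2)))), 1), -2) = Mul(Add(-31, Mul(8, Pow(7, Rational(1, 2)))), -2) = Add(62, Mul(-16, Pow(7, Rational(1, 2))))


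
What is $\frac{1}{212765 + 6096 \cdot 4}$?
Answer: $\frac{1}{237149} \approx 4.2168 \cdot 10^{-6}$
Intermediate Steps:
$\frac{1}{212765 + 6096 \cdot 4} = \frac{1}{212765 + 24384} = \frac{1}{237149}$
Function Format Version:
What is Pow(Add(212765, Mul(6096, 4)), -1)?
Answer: Rational(1, 237149) ≈ 4.2168e-6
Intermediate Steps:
Pow(Add(212765, Mul(6096, 4)), -1) = Pow(Add(212765, 24384), -1) = Pow(237149, -1) = Rational(1, 237149)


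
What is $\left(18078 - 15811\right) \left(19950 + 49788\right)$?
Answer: $158096046$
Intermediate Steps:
$\left(18078 - 15811\right) \left(19950 + 49788\right) = 2267 \cdot 69738 = 158096046$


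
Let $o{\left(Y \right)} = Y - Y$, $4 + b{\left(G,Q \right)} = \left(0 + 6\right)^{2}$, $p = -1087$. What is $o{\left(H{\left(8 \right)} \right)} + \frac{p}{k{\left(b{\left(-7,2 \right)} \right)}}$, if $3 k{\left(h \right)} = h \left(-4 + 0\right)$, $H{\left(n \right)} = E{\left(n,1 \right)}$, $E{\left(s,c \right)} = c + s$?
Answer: $\frac{3261}{128} \approx 25.477$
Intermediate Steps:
$H{\left(n \right)} = 1 + n$
$b{\left(G,Q \right)} = 32$ ($b{\left(G,Q \right)} = -4 + \left(0 + 6\right)^{2} = -4 + 6^{2} = -4 + 36 = 32$)
$k{\left(h \right)} = - \frac{4 h}{3}$ ($k{\left(h \right)} = \frac{h \left(-4 + 0\right)}{3} = \frac{h \left(-4\right)}{3} = \frac{\left(-4\right) h}{3} = - \frac{4 h}{3}$)
$o{\left(Y \right)} = 0$
$o{\left(H{\left(8 \right)} \right)} + \frac{p}{k{\left(b{\left(-7,2 \right)} \right)}} = 0 - \frac{1087}{\left(- \frac{4}{3}\right) 32} = 0 - \frac{1087}{- \frac{128}{3}} = 0 - - \frac{3261}{128} = 0 + \frac{3261}{128} = \frac{3261}{128}$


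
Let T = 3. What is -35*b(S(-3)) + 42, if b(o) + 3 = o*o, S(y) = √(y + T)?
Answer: 147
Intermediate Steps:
S(y) = √(3 + y) (S(y) = √(y + 3) = √(3 + y))
b(o) = -3 + o² (b(o) = -3 + o*o = -3 + o²)
-35*b(S(-3)) + 42 = -35*(-3 + (√(3 - 3))²) + 42 = -35*(-3 + (√0)²) + 42 = -35*(-3 + 0²) + 42 = -35*(-3 + 0) + 42 = -35*(-3) + 42 = 105 + 42 = 147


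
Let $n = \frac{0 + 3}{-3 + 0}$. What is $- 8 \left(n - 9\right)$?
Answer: $80$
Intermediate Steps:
$n = -1$ ($n = \frac{3}{-3} = 3 \left(- \frac{1}{3}\right) = -1$)
$- 8 \left(n - 9\right) = - 8 \left(-1 - 9\right) = \left(-8\right) \left(-10\right) = 80$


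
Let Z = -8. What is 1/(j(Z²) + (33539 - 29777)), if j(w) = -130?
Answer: 1/3632 ≈ 0.00027533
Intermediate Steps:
1/(j(Z²) + (33539 - 29777)) = 1/(-130 + (33539 - 29777)) = 1/(-130 + 3762) = 1/3632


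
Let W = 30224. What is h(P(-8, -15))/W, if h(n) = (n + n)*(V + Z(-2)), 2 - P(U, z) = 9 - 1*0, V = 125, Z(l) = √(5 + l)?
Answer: -875/15112 - 7*√3/15112 ≈ -0.058703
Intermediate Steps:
P(U, z) = -7 (P(U, z) = 2 - (9 - 1*0) = 2 - (9 + 0) = 2 - 1*9 = 2 - 9 = -7)
h(n) = 2*n*(125 + √3) (h(n) = (n + n)*(125 + √(5 - 2)) = (2*n)*(125 + √3) = 2*n*(125 + √3))
h(P(-8, -15))/W = (2*(-7)*(125 + √3))/30224 = (-1750 - 14*√3)*(1/30224) = -875/15112 - 7*√3/15112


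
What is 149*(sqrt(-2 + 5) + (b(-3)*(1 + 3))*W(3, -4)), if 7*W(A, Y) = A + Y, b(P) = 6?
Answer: -3576/7 + 149*sqrt(3) ≈ -252.78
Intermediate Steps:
W(A, Y) = A/7 + Y/7 (W(A, Y) = (A + Y)/7 = A/7 + Y/7)
149*(sqrt(-2 + 5) + (b(-3)*(1 + 3))*W(3, -4)) = 149*(sqrt(-2 + 5) + (6*(1 + 3))*((1/7)*3 + (1/7)*(-4))) = 149*(sqrt(3) + (6*4)*(3/7 - 4/7)) = 149*(sqrt(3) + 24*(-1/7)) = 149*(sqrt(3) - 24/7) = 149*(-24/7 + sqrt(3)) = -3576/7 + 149*sqrt(3)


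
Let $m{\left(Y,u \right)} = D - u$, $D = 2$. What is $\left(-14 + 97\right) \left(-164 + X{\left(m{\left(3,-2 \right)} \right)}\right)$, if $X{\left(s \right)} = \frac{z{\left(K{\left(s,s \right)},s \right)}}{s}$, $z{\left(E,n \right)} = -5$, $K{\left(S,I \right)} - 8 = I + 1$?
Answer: $- \frac{54863}{4} \approx -13716.0$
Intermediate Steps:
$K{\left(S,I \right)} = 9 + I$ ($K{\left(S,I \right)} = 8 + \left(I + 1\right) = 8 + \left(1 + I\right) = 9 + I$)
$m{\left(Y,u \right)} = 2 - u$
$X{\left(s \right)} = - \frac{5}{s}$
$\left(-14 + 97\right) \left(-164 + X{\left(m{\left(3,-2 \right)} \right)}\right) = \left(-14 + 97\right) \left(-164 - \frac{5}{2 - -2}\right) = 83 \left(-164 - \frac{5}{2 + 2}\right) = 83 \left(-164 - \frac{5}{4}\right) = 83 \left(- \frac{661}{4}\right) = - \frac{54863}{4}$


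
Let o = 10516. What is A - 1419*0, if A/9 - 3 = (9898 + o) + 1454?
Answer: 196839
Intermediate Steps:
A = 196839 (A = 27 + 9*((9898 + 10516) + 1454) = 27 + 9*(20414 + 1454) = 27 + 9*21868 = 27 + 196812 = 196839)
A - 1419*0 = 196839 - 1419*0 = 196839 + 0 = 196839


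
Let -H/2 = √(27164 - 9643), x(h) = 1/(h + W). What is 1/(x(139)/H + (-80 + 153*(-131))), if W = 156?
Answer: -122731386392300/2469723688372252899 + 590*√17521/2469723688372252899 ≈ -4.9694e-5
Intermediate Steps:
x(h) = 1/(156 + h) (x(h) = 1/(h + 156) = 1/(156 + h))
H = -2*√17521 (H = -2*√(27164 - 9643) = -2*√17521 ≈ -264.73)
1/(x(139)/H + (-80 + 153*(-131))) = 1/(1/((156 + 139)*((-2*√17521))) + (-80 + 153*(-131))) = 1/((-√17521/35042)/295 + (-80 - 20043)) = 1/((-√17521/35042)/295 - 20123) = 1/(-√17521/10337390 - 20123) = 1/(-20123 - √17521/10337390)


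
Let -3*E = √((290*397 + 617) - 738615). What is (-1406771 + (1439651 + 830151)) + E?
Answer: 863031 - 2*I*√155717/3 ≈ 8.6303e+5 - 263.07*I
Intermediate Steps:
E = -2*I*√155717/3 (E = -√((290*397 + 617) - 738615)/3 = -√((115130 + 617) - 738615)/3 = -√(115747 - 738615)/3 = -2*I*√155717/3 ≈ -263.07*I)
(-1406771 + (1439651 + 830151)) + E = (-1406771 + (1439651 + 830151)) - 2*I*√155717/3 = (-1406771 + 2269802) - 2*I*√155717/3 = 863031 - 2*I*√155717/3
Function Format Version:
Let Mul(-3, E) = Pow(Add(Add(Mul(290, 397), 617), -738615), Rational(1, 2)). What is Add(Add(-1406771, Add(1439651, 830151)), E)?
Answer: Add(863031, Mul(Rational(-2, 3), I, Pow(155717, Rational(1, 2)))) ≈ Add(8.6303e+5, Mul(-263.07, I))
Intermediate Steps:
E = Mul(Rational(-2, 3), I, Pow(155717, Rational(1, 2))) (E = Mul(Rational(-1, 3), Pow(Add(Add(Mul(290, 397), 617), -738615), Rational(1, 2))) = Mul(Rational(-1, 3), Pow(Add(Add(115130, 617), -738615), Rational(1, 2))) = Mul(Rational(-1, 3), Pow(Add(115747, -738615), Rational(1, 2))) = Mul(Rational(-1, 3), Pow(-622868, Rational(1, 2))) = Mul(Rational(-1, 3), Mul(2, I, Pow(155717, Rational(1, 2)))) = Mul(Rational(-2, 3), I, Pow(155717, Rational(1, 2))) ≈ Mul(-263.07, I))
Add(Add(-1406771, Add(1439651, 830151)), E) = Add(Add(-1406771, Add(1439651, 830151)), Mul(Rational(-2, 3), I, Pow(155717, Rational(1, 2)))) = Add(Add(-1406771, 2269802), Mul(Rational(-2, 3), I, Pow(155717, Rational(1, 2)))) = Add(863031, Mul(Rational(-2, 3), I, Pow(155717, Rational(1, 2))))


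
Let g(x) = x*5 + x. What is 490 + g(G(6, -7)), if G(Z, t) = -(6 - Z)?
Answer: 490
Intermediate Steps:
G(Z, t) = -6 + Z
g(x) = 6*x (g(x) = 5*x + x = 6*x)
490 + g(G(6, -7)) = 490 + 6*(-6 + 6) = 490 + 6*0 = 490 + 0 = 490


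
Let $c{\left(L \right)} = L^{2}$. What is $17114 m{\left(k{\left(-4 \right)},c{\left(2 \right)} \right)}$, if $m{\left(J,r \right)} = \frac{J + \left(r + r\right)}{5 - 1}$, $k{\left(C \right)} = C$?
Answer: $17114$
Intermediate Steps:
$m{\left(J,r \right)} = \frac{r}{2} + \frac{J}{4}$ ($m{\left(J,r \right)} = \frac{J + 2 r}{4} = \left(J + 2 r\right) \frac{1}{4} = \frac{r}{2} + \frac{J}{4}$)
$17114 m{\left(k{\left(-4 \right)},c{\left(2 \right)} \right)} = 17114 \left(\frac{2^{2}}{2} + \frac{1}{4} \left(-4\right)\right) = 17114 \left(\frac{1}{2} \cdot 4 - 1\right) = 17114 \left(2 - 1\right) = 17114 \cdot 1 = 17114$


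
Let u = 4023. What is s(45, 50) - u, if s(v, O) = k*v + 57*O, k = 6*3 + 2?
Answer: -273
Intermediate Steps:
k = 20 (k = 18 + 2 = 20)
s(v, O) = 20*v + 57*O
s(45, 50) - u = (20*45 + 57*50) - 1*4023 = (900 + 2850) - 4023 = 3750 - 4023 = -273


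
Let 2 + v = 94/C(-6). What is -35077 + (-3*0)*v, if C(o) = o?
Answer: -35077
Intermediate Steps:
v = -53/3 (v = -2 + 94/(-6) = -2 + 94*(-1/6) = -2 - 47/3 = -53/3 ≈ -17.667)
-35077 + (-3*0)*v = -35077 - 3*0*(-53/3) = -35077 + 0*(-53/3) = -35077 + 0 = -35077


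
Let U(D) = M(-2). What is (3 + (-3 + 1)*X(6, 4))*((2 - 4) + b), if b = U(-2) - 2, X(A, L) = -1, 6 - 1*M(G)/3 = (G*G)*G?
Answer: 190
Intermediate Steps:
M(G) = 18 - 3*G³ (M(G) = 18 - 3*G*G*G = 18 - 3*G²*G = 18 - 3*G³)
U(D) = 42 (U(D) = 18 - 3*(-2)³ = 18 - 3*(-8) = 18 + 24 = 42)
b = 40 (b = 42 - 2 = 40)
(3 + (-3 + 1)*X(6, 4))*((2 - 4) + b) = (3 + (-3 + 1)*(-1))*((2 - 4) + 40) = (3 - 2*(-1))*(-2 + 40) = (3 + 2)*38 = 5*38 = 190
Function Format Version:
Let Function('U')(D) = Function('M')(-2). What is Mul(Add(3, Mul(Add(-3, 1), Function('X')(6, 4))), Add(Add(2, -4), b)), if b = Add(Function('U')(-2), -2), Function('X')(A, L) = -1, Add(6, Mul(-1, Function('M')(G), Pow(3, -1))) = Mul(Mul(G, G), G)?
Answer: 190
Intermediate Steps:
Function('M')(G) = Add(18, Mul(-3, Pow(G, 3))) (Function('M')(G) = Add(18, Mul(-3, Mul(Mul(G, G), G))) = Add(18, Mul(-3, Mul(Pow(G, 2), G))) = Add(18, Mul(-3, Pow(G, 3))))
Function('U')(D) = 42 (Function('U')(D) = Add(18, Mul(-3, Pow(-2, 3))) = Add(18, Mul(-3, -8)) = Add(18, 24) = 42)
b = 40 (b = Add(42, -2) = 40)
Mul(Add(3, Mul(Add(-3, 1), Function('X')(6, 4))), Add(Add(2, -4), b)) = Mul(Add(3, Mul(Add(-3, 1), -1)), Add(Add(2, -4), 40)) = Mul(Add(3, Mul(-2, -1)), Add(-2, 40)) = Mul(Add(3, 2), 38) = Mul(5, 38) = 190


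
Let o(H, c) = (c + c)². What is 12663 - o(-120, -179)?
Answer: -115501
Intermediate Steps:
o(H, c) = 4*c² (o(H, c) = (2*c)² = 4*c²)
12663 - o(-120, -179) = 12663 - 4*(-179)² = 12663 - 4*32041 = 12663 - 1*128164 = 12663 - 128164 = -115501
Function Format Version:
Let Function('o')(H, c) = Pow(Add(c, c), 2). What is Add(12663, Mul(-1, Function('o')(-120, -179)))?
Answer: -115501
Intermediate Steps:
Function('o')(H, c) = Mul(4, Pow(c, 2)) (Function('o')(H, c) = Pow(Mul(2, c), 2) = Mul(4, Pow(c, 2)))
Add(12663, Mul(-1, Function('o')(-120, -179))) = Add(12663, Mul(-1, Mul(4, Pow(-179, 2)))) = Add(12663, Mul(-1, Mul(4, 32041))) = Add(12663, Mul(-1, 128164)) = Add(12663, -128164) = -115501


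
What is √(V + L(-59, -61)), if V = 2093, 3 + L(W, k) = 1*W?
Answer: √2031 ≈ 45.067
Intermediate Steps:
L(W, k) = -3 + W (L(W, k) = -3 + 1*W = -3 + W)
√(V + L(-59, -61)) = √(2093 + (-3 - 59)) = √(2093 - 62) = √2031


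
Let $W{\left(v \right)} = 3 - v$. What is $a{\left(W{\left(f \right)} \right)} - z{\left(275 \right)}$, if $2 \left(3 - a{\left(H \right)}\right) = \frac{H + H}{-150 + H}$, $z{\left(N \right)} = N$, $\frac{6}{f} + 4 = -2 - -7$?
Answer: $- \frac{13873}{51} \approx -272.02$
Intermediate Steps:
$f = 6$ ($f = \frac{6}{-4 - -5} = \frac{6}{-4 + \left(-2 + 7\right)} = \frac{6}{-4 + 5} = \frac{6}{1} = 6 \cdot 1 = 6$)
$a{\left(H \right)} = 3 - \frac{H}{-150 + H}$ ($a{\left(H \right)} = 3 - \frac{\left(H + H\right) \frac{1}{-150 + H}}{2} = 3 - \frac{2 H \frac{1}{-150 + H}}{2} = 3 - \frac{H}{-150 + H}$)
$a{\left(W{\left(f \right)} \right)} - z{\left(275 \right)} = \frac{2 \left(-225 + \left(3 - 6\right)\right)}{-150 + \left(3 - 6\right)} - 275 = \frac{2 \left(-225 - 3\right)}{-150 - 3} - 275 = 2 \frac{1}{-153} \left(-228\right) - 275 = 2 \left(- \frac{1}{153}\right) \left(-228\right) - 275 = \frac{152}{51} - 275 = - \frac{13873}{51}$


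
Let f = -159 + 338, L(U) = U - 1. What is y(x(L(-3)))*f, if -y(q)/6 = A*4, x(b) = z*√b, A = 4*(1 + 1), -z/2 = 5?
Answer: -34368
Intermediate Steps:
z = -10 (z = -2*5 = -10)
L(U) = -1 + U
f = 179
A = 8 (A = 4*2 = 8)
x(b) = -10*√b
y(q) = -192 (y(q) = -48*4 = -6*32 = -192)
y(x(L(-3)))*f = -192*179 = -34368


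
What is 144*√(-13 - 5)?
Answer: 432*I*√2 ≈ 610.94*I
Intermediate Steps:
144*√(-13 - 5) = 144*√(-18) = 144*(3*I*√2) = 432*I*√2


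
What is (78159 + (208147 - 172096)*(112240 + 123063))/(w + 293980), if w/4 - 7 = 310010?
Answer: 2120746653/383512 ≈ 5529.8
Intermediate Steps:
w = 1240068 (w = 28 + 4*310010 = 28 + 1240040 = 1240068)
(78159 + (208147 - 172096)*(112240 + 123063))/(w + 293980) = (78159 + (208147 - 172096)*(112240 + 123063))/(1240068 + 293980) = (78159 + 36051*235303)/1534048 = (78159 + 8482908453)*(1/1534048) = 8482986612*(1/1534048) = 2120746653/383512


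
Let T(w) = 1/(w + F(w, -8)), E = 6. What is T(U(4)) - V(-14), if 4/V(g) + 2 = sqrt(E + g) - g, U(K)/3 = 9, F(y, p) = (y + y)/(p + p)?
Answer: -982/3591 + I*sqrt(2)/19 ≈ -0.27346 + 0.074432*I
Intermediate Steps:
F(y, p) = y/p (F(y, p) = (2*y)/((2*p)) = (2*y)*(1/(2*p)) = y/p)
U(K) = 27 (U(K) = 3*9 = 27)
V(g) = 4/(-2 + sqrt(6 + g) - g) (V(g) = 4/(-2 + (sqrt(6 + g) - g)) = 4/(-2 + sqrt(6 + g) - g))
T(w) = 8/(7*w) (T(w) = 1/(w + w/(-8)) = 1/(w + w*(-1/8)) = 1/(w - w/8) = 1/(7*w/8) = 8/(7*w))
T(U(4)) - V(-14) = (8/7)/27 - (-4)/(2 - 14 - sqrt(6 - 14)) = (8/7)*(1/27) - (-4)/(2 - 14 - sqrt(-8)) = 8/189 - (-4)/(2 - 14 - 2*I*sqrt(2)) = 8/189 - (-4)/(-12 - 2*I*sqrt(2)) = 8/189 + 4/(-12 - 2*I*sqrt(2))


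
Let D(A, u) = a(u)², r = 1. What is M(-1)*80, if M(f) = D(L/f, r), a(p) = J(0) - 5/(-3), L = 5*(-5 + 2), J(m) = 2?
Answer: 9680/9 ≈ 1075.6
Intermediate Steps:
L = -15 (L = 5*(-3) = -15)
a(p) = 11/3 (a(p) = 2 - 5/(-3) = 2 - 5*(-⅓) = 2 + 5/3 = 11/3)
D(A, u) = 121/9 (D(A, u) = (11/3)² = 121/9)
M(f) = 121/9
M(-1)*80 = (121/9)*80 = 9680/9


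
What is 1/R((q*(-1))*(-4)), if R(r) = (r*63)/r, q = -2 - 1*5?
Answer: 1/63 ≈ 0.015873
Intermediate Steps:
q = -7 (q = -2 - 5 = -7)
R(r) = 63 (R(r) = (63*r)/r = 63)
1/R((q*(-1))*(-4)) = 1/63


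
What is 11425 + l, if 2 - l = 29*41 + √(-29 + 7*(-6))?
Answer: 10238 - I*√71 ≈ 10238.0 - 8.4261*I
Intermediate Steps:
l = -1187 - I*√71 (l = 2 - (29*41 + √(-29 + 7*(-6))) = 2 - (1189 + √(-29 - 42)) = 2 - (1189 + √(-71)) = 2 - (1189 + I*√71) = 2 + (-1189 - I*√71) = -1187 - I*√71 ≈ -1187.0 - 8.4261*I)
11425 + l = 11425 + (-1187 - I*√71) = 10238 - I*√71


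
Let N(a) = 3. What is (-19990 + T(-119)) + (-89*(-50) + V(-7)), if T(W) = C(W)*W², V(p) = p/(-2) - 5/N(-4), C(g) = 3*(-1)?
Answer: -348127/6 ≈ -58021.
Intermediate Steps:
C(g) = -3
V(p) = -5/3 - p/2 (V(p) = p/(-2) - 5/3 = p*(-½) - 5*⅓ = -p/2 - 5/3 = -5/3 - p/2)
T(W) = -3*W²
(-19990 + T(-119)) + (-89*(-50) + V(-7)) = (-19990 - 3*(-119)²) + (-89*(-50) + (-5/3 - ½*(-7))) = (-19990 - 3*14161) + (4450 + (-5/3 + 7/2)) = (-19990 - 42483) + (4450 + 11/6) = -62473 + 26711/6 = -348127/6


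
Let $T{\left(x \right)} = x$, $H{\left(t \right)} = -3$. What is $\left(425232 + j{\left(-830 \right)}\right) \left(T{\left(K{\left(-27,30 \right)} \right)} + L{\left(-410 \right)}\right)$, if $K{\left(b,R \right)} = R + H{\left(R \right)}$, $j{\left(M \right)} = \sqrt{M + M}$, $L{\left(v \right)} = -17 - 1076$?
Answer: $-453297312 - 2132 i \sqrt{415} \approx -4.533 \cdot 10^{8} - 43432.0 i$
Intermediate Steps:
$L{\left(v \right)} = -1093$ ($L{\left(v \right)} = -17 - 1076 = -1093$)
$j{\left(M \right)} = \sqrt{2} \sqrt{M}$ ($j{\left(M \right)} = \sqrt{2 M} = \sqrt{2} \sqrt{M}$)
$K{\left(b,R \right)} = -3 + R$ ($K{\left(b,R \right)} = R - 3 = -3 + R$)
$\left(425232 + j{\left(-830 \right)}\right) \left(T{\left(K{\left(-27,30 \right)} \right)} + L{\left(-410 \right)}\right) = \left(425232 + \sqrt{2} \sqrt{-830}\right) \left(\left(-3 + 30\right) - 1093\right) = \left(425232 + \sqrt{2} i \sqrt{830}\right) \left(27 - 1093\right) = \left(425232 + 2 i \sqrt{415}\right) \left(-1066\right) = -453297312 - 2132 i \sqrt{415}$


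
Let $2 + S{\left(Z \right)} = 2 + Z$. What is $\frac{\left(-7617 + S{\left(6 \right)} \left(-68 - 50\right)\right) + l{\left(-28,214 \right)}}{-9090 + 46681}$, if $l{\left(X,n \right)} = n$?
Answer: $- \frac{8111}{37591} \approx -0.21577$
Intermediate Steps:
$S{\left(Z \right)} = Z$ ($S{\left(Z \right)} = -2 + \left(2 + Z\right) = Z$)
$\frac{\left(-7617 + S{\left(6 \right)} \left(-68 - 50\right)\right) + l{\left(-28,214 \right)}}{-9090 + 46681} = \frac{\left(-7617 + 6 \left(-68 - 50\right)\right) + 214}{-9090 + 46681} = \frac{\left(-7617 + 6 \left(-118\right)\right) + 214}{37591} = \left(\left(-7617 - 708\right) + 214\right) \frac{1}{37591} = \left(-8325 + 214\right) \frac{1}{37591} = \left(-8111\right) \frac{1}{37591} = - \frac{8111}{37591}$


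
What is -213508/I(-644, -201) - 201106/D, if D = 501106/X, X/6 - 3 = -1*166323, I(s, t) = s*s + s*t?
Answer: 13651265666831719/34086482885 ≈ 4.0049e+5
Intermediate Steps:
I(s, t) = s² + s*t
X = -997920 (X = 18 + 6*(-1*166323) = 18 + 6*(-166323) = 18 - 997938 = -997920)
D = -250553/498960 (D = 501106/(-997920) = 501106*(-1/997920) = -250553/498960 ≈ -0.50215)
-213508/I(-644, -201) - 201106/D = -213508*(-1/(644*(-644 - 201))) - 201106/(-250553/498960) = -213508/((-644*(-845))) - 201106*(-498960/250553) = -213508/544180 + 100343849760/250553 = -213508*1/544180 + 100343849760/250553 = -53377/136045 + 100343849760/250553 = 13651265666831719/34086482885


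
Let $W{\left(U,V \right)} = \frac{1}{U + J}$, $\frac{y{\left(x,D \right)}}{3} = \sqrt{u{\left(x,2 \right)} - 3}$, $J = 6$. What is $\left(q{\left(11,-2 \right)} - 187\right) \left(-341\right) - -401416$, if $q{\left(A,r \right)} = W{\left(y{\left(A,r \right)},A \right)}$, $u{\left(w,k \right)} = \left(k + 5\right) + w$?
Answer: $\frac{1395611}{3} - \frac{31 \sqrt{15}}{3} \approx 4.6516 \cdot 10^{5}$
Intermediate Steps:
$u{\left(w,k \right)} = 5 + k + w$ ($u{\left(w,k \right)} = \left(5 + k\right) + w = 5 + k + w$)
$y{\left(x,D \right)} = 3 \sqrt{4 + x}$ ($y{\left(x,D \right)} = 3 \sqrt{\left(5 + 2 + x\right) - 3} = 3 \sqrt{\left(7 + x\right) - 3} = 3 \sqrt{4 + x}$)
$W{\left(U,V \right)} = \frac{1}{6 + U}$ ($W{\left(U,V \right)} = \frac{1}{U + 6} = \frac{1}{6 + U}$)
$q{\left(A,r \right)} = \frac{1}{6 + 3 \sqrt{4 + A}}$
$\left(q{\left(11,-2 \right)} - 187\right) \left(-341\right) - -401416 = \left(\frac{1}{3 \left(2 + \sqrt{4 + 11}\right)} - 187\right) \left(-341\right) - -401416 = \left(\frac{1}{3 \left(2 + \sqrt{15}\right)} - 187\right) \left(-341\right) + 401416 = \left(-187 + \frac{1}{3 \left(2 + \sqrt{15}\right)}\right) \left(-341\right) + 401416 = \left(63767 - \frac{341}{3 \left(2 + \sqrt{15}\right)}\right) + 401416 = 465183 - \frac{341}{3 \left(2 + \sqrt{15}\right)}$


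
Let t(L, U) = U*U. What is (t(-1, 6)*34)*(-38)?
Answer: -46512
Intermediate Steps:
t(L, U) = U²
(t(-1, 6)*34)*(-38) = (6²*34)*(-38) = (36*34)*(-38) = 1224*(-38) = -46512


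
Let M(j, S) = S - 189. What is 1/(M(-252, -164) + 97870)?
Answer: 1/97517 ≈ 1.0255e-5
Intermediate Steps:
M(j, S) = -189 + S
1/(M(-252, -164) + 97870) = 1/((-189 - 164) + 97870) = 1/(-353 + 97870) = 1/97517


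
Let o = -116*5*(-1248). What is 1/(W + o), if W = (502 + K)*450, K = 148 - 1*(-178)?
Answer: 1/1096440 ≈ 9.1204e-7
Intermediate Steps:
K = 326 (K = 148 + 178 = 326)
W = 372600 (W = (502 + 326)*450 = 828*450 = 372600)
o = 723840 (o = -580*(-1248) = 723840)
1/(W + o) = 1/(372600 + 723840) = 1/1096440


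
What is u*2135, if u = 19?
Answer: 40565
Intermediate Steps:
u*2135 = 19*2135 = 40565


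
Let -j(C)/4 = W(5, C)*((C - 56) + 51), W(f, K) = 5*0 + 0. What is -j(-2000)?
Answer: 0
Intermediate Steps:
W(f, K) = 0 (W(f, K) = 0 + 0 = 0)
j(C) = 0 (j(C) = -0*((C - 56) + 51) = -0*((-56 + C) + 51) = -0*(-5 + C) = -4*0 = 0)
-j(-2000) = -1*0 = 0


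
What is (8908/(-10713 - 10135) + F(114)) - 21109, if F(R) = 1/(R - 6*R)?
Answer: -31356368081/1485420 ≈ -21109.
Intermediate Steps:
F(R) = -1/(5*R) (F(R) = 1/(-5*R) = -1/(5*R))
(8908/(-10713 - 10135) + F(114)) - 21109 = (8908/(-10713 - 10135) - ⅕/114) - 21109 = (8908/(-20848) - ⅕*1/114) - 21109 = (8908*(-1/20848) - 1/570) - 21109 = (-2227/5212 - 1/570) - 21109 = -637301/1485420 - 21109 = -31356368081/1485420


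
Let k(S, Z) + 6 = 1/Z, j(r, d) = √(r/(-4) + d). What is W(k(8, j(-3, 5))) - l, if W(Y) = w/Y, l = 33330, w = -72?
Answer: -3431748/103 + 18*√23/103 ≈ -33317.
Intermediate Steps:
j(r, d) = √(d - r/4) (j(r, d) = √(r*(-¼) + d) = √(-r/4 + d) = √(d - r/4))
k(S, Z) = -6 + 1/Z
W(Y) = -72/Y
W(k(8, j(-3, 5))) - l = -72/(-6 + 1/(√(-1*(-3) + 4*5)/2)) - 1*33330 = -72/(-6 + 1/(√(3 + 20)/2)) - 33330 = -72/(-6 + 1/(√23/2)) - 33330 = -72/(-6 + 2*√23/23) - 33330 = -33330 - 72/(-6 + 2*√23/23)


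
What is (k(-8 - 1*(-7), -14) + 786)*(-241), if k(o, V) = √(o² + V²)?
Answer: -189426 - 241*√197 ≈ -1.9281e+5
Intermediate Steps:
k(o, V) = √(V² + o²)
(k(-8 - 1*(-7), -14) + 786)*(-241) = (√((-14)² + (-8 - 1*(-7))²) + 786)*(-241) = (√(196 + (-8 + 7)²) + 786)*(-241) = (√(196 + (-1)²) + 786)*(-241) = (√(196 + 1) + 786)*(-241) = (√197 + 786)*(-241) = (786 + √197)*(-241) = -189426 - 241*√197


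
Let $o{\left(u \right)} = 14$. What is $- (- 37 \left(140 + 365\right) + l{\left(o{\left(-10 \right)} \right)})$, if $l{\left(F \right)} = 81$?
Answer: $18604$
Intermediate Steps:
$- (- 37 \left(140 + 365\right) + l{\left(o{\left(-10 \right)} \right)}) = - (- 37 \left(140 + 365\right) + 81) = - (\left(-37\right) 505 + 81) = - (-18685 + 81) = \left(-1\right) \left(-18604\right) = 18604$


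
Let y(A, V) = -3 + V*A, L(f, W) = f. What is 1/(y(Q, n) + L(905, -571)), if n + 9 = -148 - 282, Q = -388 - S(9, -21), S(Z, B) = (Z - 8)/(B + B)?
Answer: 42/7191389 ≈ 5.8403e-6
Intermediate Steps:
S(Z, B) = (-8 + Z)/(2*B) (S(Z, B) = (-8 + Z)/((2*B)) = (-8 + Z)*(1/(2*B)) = (-8 + Z)/(2*B))
Q = -16295/42 (Q = -388 - (-8 + 9)/(2*(-21)) = -388 - (-1)/(2*21) = -388 - 1*(-1/42) = -388 + 1/42 = -16295/42 ≈ -387.98)
n = -439 (n = -9 + (-148 - 282) = -9 - 430 = -439)
y(A, V) = -3 + A*V
1/(y(Q, n) + L(905, -571)) = 1/((-3 - 16295/42*(-439)) + 905) = 1/((-3 + 7153505/42) + 905) = 1/(7153379/42 + 905) = 1/(7191389/42) = 42/7191389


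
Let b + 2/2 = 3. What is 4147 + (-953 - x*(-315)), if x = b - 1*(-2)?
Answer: 4454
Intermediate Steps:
b = 2 (b = -1 + 3 = 2)
x = 4 (x = 2 - 1*(-2) = 2 + 2 = 4)
4147 + (-953 - x*(-315)) = 4147 + (-953 - 4*(-315)) = 4147 + (-953 - 1*(-1260)) = 4147 + (-953 + 1260) = 4147 + 307 = 4454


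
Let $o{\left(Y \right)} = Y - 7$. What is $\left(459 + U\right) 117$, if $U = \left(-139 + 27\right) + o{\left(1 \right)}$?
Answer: $39897$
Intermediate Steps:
$o{\left(Y \right)} = -7 + Y$
$U = -118$ ($U = \left(-139 + 27\right) + \left(-7 + 1\right) = -112 - 6 = -118$)
$\left(459 + U\right) 117 = \left(459 - 118\right) 117 = 341 \cdot 117 = 39897$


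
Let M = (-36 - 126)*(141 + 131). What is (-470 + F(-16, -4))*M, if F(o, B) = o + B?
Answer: 21591360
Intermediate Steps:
M = -44064 (M = -162*272 = -44064)
F(o, B) = B + o
(-470 + F(-16, -4))*M = (-470 + (-4 - 16))*(-44064) = (-470 - 20)*(-44064) = -490*(-44064) = 21591360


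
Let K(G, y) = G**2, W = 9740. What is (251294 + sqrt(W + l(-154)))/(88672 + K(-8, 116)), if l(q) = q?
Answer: 125647/44368 + sqrt(9586)/88736 ≈ 2.8330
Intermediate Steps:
(251294 + sqrt(W + l(-154)))/(88672 + K(-8, 116)) = (251294 + sqrt(9740 - 154))/(88672 + (-8)**2) = (251294 + sqrt(9586))/(88672 + 64) = (251294 + sqrt(9586))/88736 = (251294 + sqrt(9586))*(1/88736) = 125647/44368 + sqrt(9586)/88736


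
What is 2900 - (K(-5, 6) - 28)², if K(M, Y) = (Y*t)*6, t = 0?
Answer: 2116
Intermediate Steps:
K(M, Y) = 0 (K(M, Y) = (Y*0)*6 = 0*6 = 0)
2900 - (K(-5, 6) - 28)² = 2900 - (0 - 28)² = 2900 - 1*(-28)² = 2900 - 1*784 = 2900 - 784 = 2116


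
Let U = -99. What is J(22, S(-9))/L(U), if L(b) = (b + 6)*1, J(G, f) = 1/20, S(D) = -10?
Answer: -1/1860 ≈ -0.00053763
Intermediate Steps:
J(G, f) = 1/20
L(b) = 6 + b (L(b) = (6 + b)*1 = 6 + b)
J(22, S(-9))/L(U) = 1/(20*(6 - 99)) = (1/20)/(-93) = (1/20)*(-1/93) = -1/1860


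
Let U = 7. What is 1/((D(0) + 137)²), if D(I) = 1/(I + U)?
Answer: 49/921600 ≈ 5.3168e-5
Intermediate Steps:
D(I) = 1/(7 + I) (D(I) = 1/(I + 7) = 1/(7 + I))
1/((D(0) + 137)²) = 1/((1/(7 + 0) + 137)²) = 1/((1/7 + 137)²) = 1/((⅐ + 137)²) = 1/((960/7)²) = 1/(921600/49) = 49/921600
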